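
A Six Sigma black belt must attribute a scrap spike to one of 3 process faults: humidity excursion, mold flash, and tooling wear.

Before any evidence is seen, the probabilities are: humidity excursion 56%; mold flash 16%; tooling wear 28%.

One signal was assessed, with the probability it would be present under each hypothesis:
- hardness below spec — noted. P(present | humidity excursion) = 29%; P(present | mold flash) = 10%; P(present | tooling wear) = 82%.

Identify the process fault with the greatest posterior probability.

Multiply each prior by the likelihood of the signal:
  humidity excursion: 0.56 × 0.29 = 0.1624
  mold flash: 0.16 × 0.10 = 0.016
  tooling wear: 0.28 × 0.82 = 0.2296
Normalizing constant Z = 0.1624 + 0.016 + 0.2296 = 0.408.
P(humidity excursion | evidence) ≈ 0.1624 / 0.408 ≈ 0.398
P(mold flash | evidence) ≈ 0.016 / 0.408 ≈ 0.039
P(tooling wear | evidence) ≈ 0.2296 / 0.408 ≈ 0.563
The largest is 0.563, so tooling wear is most probable.

tooling wear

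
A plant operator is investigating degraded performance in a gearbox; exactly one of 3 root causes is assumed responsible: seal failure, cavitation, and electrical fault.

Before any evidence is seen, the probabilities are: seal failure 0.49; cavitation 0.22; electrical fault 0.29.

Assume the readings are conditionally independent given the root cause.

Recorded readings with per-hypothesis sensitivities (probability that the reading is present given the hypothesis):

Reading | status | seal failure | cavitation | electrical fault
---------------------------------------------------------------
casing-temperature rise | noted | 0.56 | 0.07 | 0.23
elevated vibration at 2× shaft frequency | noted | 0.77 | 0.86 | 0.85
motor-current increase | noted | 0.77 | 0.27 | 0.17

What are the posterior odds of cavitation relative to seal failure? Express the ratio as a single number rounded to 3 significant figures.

Unnormalized posterior weight (prior times the reading likelihoods) for each of the two hypotheses:
  cavitation: 0.22 × 0.07 × 0.86 × 0.27 = 0.0035759
  seal failure: 0.49 × 0.56 × 0.77 × 0.77 = 0.16269
Odds(cavitation : seal failure) = 0.0035759 / 0.16269 ≈ 0.0220.

0.0220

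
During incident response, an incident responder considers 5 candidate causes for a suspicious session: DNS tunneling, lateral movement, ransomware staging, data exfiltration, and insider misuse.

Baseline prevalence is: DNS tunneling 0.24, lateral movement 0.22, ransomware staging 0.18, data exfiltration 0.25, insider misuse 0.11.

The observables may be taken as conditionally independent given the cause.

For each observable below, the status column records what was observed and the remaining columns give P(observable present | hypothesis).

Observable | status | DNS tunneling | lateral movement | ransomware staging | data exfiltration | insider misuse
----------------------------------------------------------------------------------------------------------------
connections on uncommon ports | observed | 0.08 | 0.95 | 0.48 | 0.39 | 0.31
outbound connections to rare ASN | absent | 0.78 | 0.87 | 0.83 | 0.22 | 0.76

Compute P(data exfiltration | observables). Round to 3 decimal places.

0.584

By Bayes' rule with conditional independence, the unnormalized weight for each hypothesis is prior × ∏ likelihoods (using 1 − P(present | H) for each absent observable):
  DNS tunneling: 0.24 × 0.08 × (1 − 0.78) = 0.004224
  lateral movement: 0.22 × 0.95 × (1 − 0.87) = 0.02717
  ransomware staging: 0.18 × 0.48 × (1 − 0.83) = 0.014688
  data exfiltration: 0.25 × 0.39 × (1 − 0.22) = 0.07605
  insider misuse: 0.11 × 0.31 × (1 − 0.76) = 0.008184
Normalizing constant Z = 0.004224 + 0.02717 + 0.014688 + 0.07605 + 0.008184 = 0.13032.
P(data exfiltration | evidence) = 0.07605 / 0.13032 ≈ 0.584.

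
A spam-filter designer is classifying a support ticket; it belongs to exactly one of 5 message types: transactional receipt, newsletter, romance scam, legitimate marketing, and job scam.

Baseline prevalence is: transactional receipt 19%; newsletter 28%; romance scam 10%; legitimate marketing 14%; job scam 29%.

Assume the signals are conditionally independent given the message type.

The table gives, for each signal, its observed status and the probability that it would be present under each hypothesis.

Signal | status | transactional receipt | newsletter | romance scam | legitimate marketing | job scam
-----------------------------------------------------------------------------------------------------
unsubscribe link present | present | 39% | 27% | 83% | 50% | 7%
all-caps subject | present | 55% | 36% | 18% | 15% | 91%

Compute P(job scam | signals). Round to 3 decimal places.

By Bayes' rule with conditional independence, the unnormalized weight for each hypothesis is prior × ∏ likelihoods:
  transactional receipt: 0.19 × 0.39 × 0.55 = 0.040755
  newsletter: 0.28 × 0.27 × 0.36 = 0.027216
  romance scam: 0.10 × 0.83 × 0.18 = 0.01494
  legitimate marketing: 0.14 × 0.50 × 0.15 = 0.0105
  job scam: 0.29 × 0.07 × 0.91 = 0.018473
The unnormalized weights sum to 0.11188.
P(job scam | evidence) = 0.018473 / 0.11188 ≈ 0.165.

0.165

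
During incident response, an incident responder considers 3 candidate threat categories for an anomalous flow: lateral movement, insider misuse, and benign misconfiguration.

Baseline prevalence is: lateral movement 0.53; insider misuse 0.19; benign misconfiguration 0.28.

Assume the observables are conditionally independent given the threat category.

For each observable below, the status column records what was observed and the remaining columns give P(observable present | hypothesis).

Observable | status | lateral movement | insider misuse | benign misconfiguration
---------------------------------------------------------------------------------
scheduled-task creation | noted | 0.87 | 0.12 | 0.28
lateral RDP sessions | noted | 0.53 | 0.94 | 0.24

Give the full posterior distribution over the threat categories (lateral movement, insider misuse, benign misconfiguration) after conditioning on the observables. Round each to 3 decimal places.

By Bayes' rule with conditional independence, the unnormalized weight for each hypothesis is prior × ∏ likelihoods:
  lateral movement: 0.53 × 0.87 × 0.53 = 0.24438
  insider misuse: 0.19 × 0.12 × 0.94 = 0.021432
  benign misconfiguration: 0.28 × 0.28 × 0.24 = 0.018816
The unnormalized weights sum to 0.28463.
P(lateral movement | evidence) = 0.24438 / 0.28463 ≈ 0.859
P(insider misuse | evidence) = 0.021432 / 0.28463 ≈ 0.075
P(benign misconfiguration | evidence) = 0.018816 / 0.28463 ≈ 0.066

0.859, 0.075, 0.066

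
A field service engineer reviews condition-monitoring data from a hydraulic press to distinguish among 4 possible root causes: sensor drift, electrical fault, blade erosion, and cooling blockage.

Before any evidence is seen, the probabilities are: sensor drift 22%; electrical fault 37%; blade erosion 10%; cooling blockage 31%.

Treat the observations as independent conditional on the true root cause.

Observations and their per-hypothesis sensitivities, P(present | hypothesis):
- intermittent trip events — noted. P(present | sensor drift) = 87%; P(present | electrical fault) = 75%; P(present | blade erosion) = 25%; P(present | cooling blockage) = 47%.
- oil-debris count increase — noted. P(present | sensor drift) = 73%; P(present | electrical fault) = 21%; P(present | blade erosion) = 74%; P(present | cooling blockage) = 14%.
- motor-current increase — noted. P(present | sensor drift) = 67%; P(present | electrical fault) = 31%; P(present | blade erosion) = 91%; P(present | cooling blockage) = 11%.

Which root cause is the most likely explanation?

sensor drift

For each hypothesis, the unnormalized posterior weight is prior × product of the observation likelihoods:
  sensor drift: 0.22 × 0.87 × 0.73 × 0.67 = 0.093614
  electrical fault: 0.37 × 0.75 × 0.21 × 0.31 = 0.018065
  blade erosion: 0.10 × 0.25 × 0.74 × 0.91 = 0.016835
  cooling blockage: 0.31 × 0.47 × 0.14 × 0.11 = 0.0022438
Marginal likelihood of the evidence = 0.13076.
P(sensor drift | evidence) ≈ 0.093614 / 0.13076 ≈ 0.716
P(electrical fault | evidence) ≈ 0.018065 / 0.13076 ≈ 0.138
P(blade erosion | evidence) ≈ 0.016835 / 0.13076 ≈ 0.129
P(cooling blockage | evidence) ≈ 0.0022438 / 0.13076 ≈ 0.017
The largest is 0.716, so sensor drift is most probable.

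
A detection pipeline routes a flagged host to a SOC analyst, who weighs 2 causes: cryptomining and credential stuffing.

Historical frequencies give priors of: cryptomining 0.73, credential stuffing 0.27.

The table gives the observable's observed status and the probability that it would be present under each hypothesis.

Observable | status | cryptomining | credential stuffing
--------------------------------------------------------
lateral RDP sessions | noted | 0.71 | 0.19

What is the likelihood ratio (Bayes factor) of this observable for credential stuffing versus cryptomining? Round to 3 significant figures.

Likelihood of this observable under each hypothesis:
  credential stuffing: 0.19
  cryptomining: 0.71
Bayes factor = 0.19 / 0.71 ≈ 0.268

0.268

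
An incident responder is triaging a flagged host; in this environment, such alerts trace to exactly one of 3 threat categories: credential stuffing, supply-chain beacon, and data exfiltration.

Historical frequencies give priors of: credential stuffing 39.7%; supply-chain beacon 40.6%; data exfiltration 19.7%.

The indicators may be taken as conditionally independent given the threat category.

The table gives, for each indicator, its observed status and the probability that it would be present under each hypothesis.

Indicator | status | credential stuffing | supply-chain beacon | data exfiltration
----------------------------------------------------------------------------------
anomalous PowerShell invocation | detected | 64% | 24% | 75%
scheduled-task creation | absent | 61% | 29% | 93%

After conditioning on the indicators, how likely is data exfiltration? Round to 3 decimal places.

By Bayes' rule with conditional independence, the unnormalized weight for each hypothesis is prior × ∏ likelihoods (using 1 − P(present | H) for each absent indicator):
  credential stuffing: 0.397 × 0.64 × (1 − 0.61) = 0.099091
  supply-chain beacon: 0.406 × 0.24 × (1 − 0.29) = 0.069182
  data exfiltration: 0.197 × 0.75 × (1 − 0.93) = 0.010342
Marginal likelihood of the evidence = 0.17862.
P(data exfiltration | evidence) = 0.010342 / 0.17862 ≈ 0.058.

0.058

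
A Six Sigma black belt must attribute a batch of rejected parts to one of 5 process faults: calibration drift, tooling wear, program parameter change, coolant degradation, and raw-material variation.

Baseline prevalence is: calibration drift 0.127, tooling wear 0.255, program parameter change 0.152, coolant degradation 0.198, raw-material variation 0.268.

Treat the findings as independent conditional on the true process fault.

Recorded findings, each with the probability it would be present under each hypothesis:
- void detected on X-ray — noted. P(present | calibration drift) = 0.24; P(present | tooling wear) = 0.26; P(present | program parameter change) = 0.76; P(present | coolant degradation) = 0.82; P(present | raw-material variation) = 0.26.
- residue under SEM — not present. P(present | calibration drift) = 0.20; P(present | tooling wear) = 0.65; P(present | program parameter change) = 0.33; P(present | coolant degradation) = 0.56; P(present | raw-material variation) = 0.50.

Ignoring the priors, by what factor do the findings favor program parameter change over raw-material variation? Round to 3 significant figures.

3.92

Take the product of per-finding likelihoods under each hypothesis (using 1 − P(present | H) for each absent finding), then divide.
  program parameter change: 0.76 × (1 − 0.33) = 0.5092
  raw-material variation: 0.26 × (1 − 0.50) = 0.13
Bayes factor = 0.5092 / 0.13 ≈ 3.92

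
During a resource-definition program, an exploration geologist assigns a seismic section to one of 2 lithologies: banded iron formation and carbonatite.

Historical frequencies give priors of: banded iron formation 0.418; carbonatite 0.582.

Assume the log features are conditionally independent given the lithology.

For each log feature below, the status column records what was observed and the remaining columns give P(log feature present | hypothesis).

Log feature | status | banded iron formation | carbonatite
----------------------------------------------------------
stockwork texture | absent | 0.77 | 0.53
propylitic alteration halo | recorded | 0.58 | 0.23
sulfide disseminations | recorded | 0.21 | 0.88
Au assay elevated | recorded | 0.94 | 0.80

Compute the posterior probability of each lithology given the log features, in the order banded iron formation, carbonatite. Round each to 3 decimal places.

By Bayes' rule with conditional independence, the unnormalized weight for each hypothesis is prior × ∏ likelihoods (using 1 − P(present | H) for each absent log feature):
  banded iron formation: 0.418 × (1 − 0.77) × 0.58 × 0.21 × 0.94 = 0.011007
  carbonatite: 0.582 × (1 − 0.53) × 0.23 × 0.88 × 0.80 = 0.044292
Marginal likelihood of the evidence = 0.055299.
P(banded iron formation | evidence) = 0.011007 / 0.055299 ≈ 0.199
P(carbonatite | evidence) = 0.044292 / 0.055299 ≈ 0.801

0.199, 0.801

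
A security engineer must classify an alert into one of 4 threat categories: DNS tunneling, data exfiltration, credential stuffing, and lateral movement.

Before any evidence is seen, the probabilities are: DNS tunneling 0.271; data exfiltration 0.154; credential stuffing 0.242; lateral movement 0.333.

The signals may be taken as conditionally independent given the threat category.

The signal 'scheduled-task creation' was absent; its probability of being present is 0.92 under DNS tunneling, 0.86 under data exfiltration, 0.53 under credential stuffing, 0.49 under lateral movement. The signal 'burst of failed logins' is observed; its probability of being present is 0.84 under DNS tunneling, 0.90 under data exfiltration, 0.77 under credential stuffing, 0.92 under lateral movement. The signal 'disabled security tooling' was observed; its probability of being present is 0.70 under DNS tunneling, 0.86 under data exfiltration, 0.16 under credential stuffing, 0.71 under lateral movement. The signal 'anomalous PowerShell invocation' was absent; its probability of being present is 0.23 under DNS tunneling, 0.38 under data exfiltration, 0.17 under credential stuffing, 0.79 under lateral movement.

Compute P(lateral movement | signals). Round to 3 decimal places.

Multiply each prior by the joint likelihood of the signal pattern (using 1 − P(present | H) for each absent signal):
  DNS tunneling: 0.271 × (1 − 0.92) × 0.84 × 0.70 × (1 − 0.23) = 0.0098158
  data exfiltration: 0.154 × (1 − 0.86) × 0.90 × 0.86 × (1 − 0.38) = 0.010346
  credential stuffing: 0.242 × (1 − 0.53) × 0.77 × 0.16 × (1 − 0.17) = 0.011631
  lateral movement: 0.333 × (1 − 0.49) × 0.92 × 0.71 × (1 − 0.79) = 0.023296
Normalizing constant Z = 0.0098158 + 0.010346 + 0.011631 + 0.023296 = 0.055089.
P(lateral movement | evidence) = 0.023296 / 0.055089 ≈ 0.423.

0.423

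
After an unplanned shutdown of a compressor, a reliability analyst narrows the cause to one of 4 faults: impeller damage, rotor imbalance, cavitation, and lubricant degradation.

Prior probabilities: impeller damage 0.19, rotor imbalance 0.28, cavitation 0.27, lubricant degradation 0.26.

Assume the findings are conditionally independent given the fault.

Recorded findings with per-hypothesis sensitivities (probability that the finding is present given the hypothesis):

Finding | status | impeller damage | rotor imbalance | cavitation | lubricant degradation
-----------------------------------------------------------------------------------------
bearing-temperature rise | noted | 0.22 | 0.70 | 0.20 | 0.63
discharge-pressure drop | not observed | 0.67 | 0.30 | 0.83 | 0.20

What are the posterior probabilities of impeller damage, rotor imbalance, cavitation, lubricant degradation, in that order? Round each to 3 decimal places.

Multiply each prior by the joint likelihood of the evidence pattern (using 1 − P(present | H) for each absent finding):
  impeller damage: 0.19 × 0.22 × (1 − 0.67) = 0.013794
  rotor imbalance: 0.28 × 0.70 × (1 − 0.30) = 0.1372
  cavitation: 0.27 × 0.20 × (1 − 0.83) = 0.00918
  lubricant degradation: 0.26 × 0.63 × (1 − 0.20) = 0.13104
The unnormalized weights sum to 0.29121.
P(impeller damage | evidence) = 0.013794 / 0.29121 ≈ 0.047
P(rotor imbalance | evidence) = 0.1372 / 0.29121 ≈ 0.471
P(cavitation | evidence) = 0.00918 / 0.29121 ≈ 0.032
P(lubricant degradation | evidence) = 0.13104 / 0.29121 ≈ 0.450

0.047, 0.471, 0.032, 0.450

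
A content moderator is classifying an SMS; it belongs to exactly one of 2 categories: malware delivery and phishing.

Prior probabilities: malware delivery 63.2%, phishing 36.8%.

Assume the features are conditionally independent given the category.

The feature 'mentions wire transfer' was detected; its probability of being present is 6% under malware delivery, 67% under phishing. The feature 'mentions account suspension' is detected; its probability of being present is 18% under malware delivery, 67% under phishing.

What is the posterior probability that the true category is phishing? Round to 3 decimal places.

0.960

Multiply each prior by the joint likelihood of the feature pattern:
  malware delivery: 0.632 × 0.06 × 0.18 = 0.0068256
  phishing: 0.368 × 0.67 × 0.67 = 0.1652
The unnormalized weights sum to 0.17202.
P(phishing | evidence) = 0.1652 / 0.17202 ≈ 0.960.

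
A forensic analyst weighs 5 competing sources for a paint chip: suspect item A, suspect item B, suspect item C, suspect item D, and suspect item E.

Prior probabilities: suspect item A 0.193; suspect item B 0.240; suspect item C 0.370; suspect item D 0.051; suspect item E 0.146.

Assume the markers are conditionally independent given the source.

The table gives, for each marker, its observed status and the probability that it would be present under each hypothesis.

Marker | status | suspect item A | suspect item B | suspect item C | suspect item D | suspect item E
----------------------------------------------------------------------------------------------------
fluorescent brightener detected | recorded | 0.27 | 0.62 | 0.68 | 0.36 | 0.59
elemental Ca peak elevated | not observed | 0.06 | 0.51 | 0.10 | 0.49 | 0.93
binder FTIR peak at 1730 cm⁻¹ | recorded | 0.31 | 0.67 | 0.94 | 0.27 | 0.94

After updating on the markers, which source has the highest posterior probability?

By Bayes' rule with conditional independence, the unnormalized weight for each hypothesis is prior × ∏ likelihoods (using 1 − P(present | H) for each absent marker):
  suspect item A: 0.193 × 0.27 × (1 − 0.06) × 0.31 = 0.015185
  suspect item B: 0.240 × 0.62 × (1 − 0.51) × 0.67 = 0.048851
  suspect item C: 0.370 × 0.68 × (1 − 0.10) × 0.94 = 0.21285
  suspect item D: 0.051 × 0.36 × (1 − 0.49) × 0.27 = 0.0025282
  suspect item E: 0.146 × 0.59 × (1 − 0.93) × 0.94 = 0.005668
Normalizing constant Z = 0.015185 + 0.048851 + 0.21285 + 0.0025282 + 0.005668 = 0.28509.
P(suspect item A | evidence) ≈ 0.015185 / 0.28509 ≈ 0.053
P(suspect item B | evidence) ≈ 0.048851 / 0.28509 ≈ 0.171
P(suspect item C | evidence) ≈ 0.21285 / 0.28509 ≈ 0.747
P(suspect item D | evidence) ≈ 0.0025282 / 0.28509 ≈ 0.009
P(suspect item E | evidence) ≈ 0.005668 / 0.28509 ≈ 0.020
The largest is 0.747, so suspect item C is most probable.

suspect item C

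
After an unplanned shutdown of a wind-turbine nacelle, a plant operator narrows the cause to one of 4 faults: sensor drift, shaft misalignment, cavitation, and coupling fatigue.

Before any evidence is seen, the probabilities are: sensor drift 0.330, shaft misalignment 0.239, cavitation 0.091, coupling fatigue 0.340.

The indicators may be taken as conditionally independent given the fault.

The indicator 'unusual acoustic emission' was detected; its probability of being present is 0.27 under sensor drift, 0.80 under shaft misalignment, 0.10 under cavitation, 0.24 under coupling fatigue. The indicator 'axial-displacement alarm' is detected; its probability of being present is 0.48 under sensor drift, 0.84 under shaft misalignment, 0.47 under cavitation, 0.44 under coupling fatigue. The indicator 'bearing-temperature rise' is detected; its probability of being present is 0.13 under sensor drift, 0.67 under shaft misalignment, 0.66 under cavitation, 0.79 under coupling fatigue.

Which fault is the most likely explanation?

shaft misalignment

Multiply each prior by the joint likelihood of the indicator pattern:
  sensor drift: 0.330 × 0.27 × 0.48 × 0.13 = 0.0055598
  shaft misalignment: 0.239 × 0.80 × 0.84 × 0.67 = 0.10761
  cavitation: 0.091 × 0.10 × 0.47 × 0.66 = 0.0028228
  coupling fatigue: 0.340 × 0.24 × 0.44 × 0.79 = 0.028364
Normalizing constant Z = 0.0055598 + 0.10761 + 0.0028228 + 0.028364 = 0.14435.
P(sensor drift | evidence) ≈ 0.0055598 / 0.14435 ≈ 0.039
P(shaft misalignment | evidence) ≈ 0.10761 / 0.14435 ≈ 0.745
P(cavitation | evidence) ≈ 0.0028228 / 0.14435 ≈ 0.020
P(coupling fatigue | evidence) ≈ 0.028364 / 0.14435 ≈ 0.196
The largest is 0.745, so shaft misalignment is most probable.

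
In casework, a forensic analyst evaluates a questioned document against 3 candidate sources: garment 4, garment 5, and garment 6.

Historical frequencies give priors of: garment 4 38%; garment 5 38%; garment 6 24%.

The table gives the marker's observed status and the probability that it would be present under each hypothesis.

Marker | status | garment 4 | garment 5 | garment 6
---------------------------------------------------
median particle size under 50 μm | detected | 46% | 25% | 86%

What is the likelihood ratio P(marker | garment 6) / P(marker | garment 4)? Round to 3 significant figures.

The Bayes factor is the ratio of the two likelihoods.
  garment 6: 0.86
  garment 4: 0.46
Bayes factor = 0.86 / 0.46 ≈ 1.87

1.87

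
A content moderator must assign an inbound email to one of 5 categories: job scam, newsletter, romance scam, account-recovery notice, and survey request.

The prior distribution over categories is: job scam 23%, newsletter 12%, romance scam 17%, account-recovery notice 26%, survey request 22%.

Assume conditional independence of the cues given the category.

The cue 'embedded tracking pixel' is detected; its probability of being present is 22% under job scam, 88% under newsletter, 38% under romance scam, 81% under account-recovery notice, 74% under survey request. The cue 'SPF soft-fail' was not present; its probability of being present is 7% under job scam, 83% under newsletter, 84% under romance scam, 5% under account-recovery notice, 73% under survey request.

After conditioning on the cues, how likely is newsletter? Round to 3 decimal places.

Multiply each prior by the joint likelihood of the cue pattern (using 1 − P(present | H) for each absent cue):
  job scam: 0.23 × 0.22 × (1 − 0.07) = 0.047058
  newsletter: 0.12 × 0.88 × (1 − 0.83) = 0.017952
  romance scam: 0.17 × 0.38 × (1 − 0.84) = 0.010336
  account-recovery notice: 0.26 × 0.81 × (1 − 0.05) = 0.20007
  survey request: 0.22 × 0.74 × (1 − 0.73) = 0.043956
Marginal likelihood of the evidence = 0.31937.
P(newsletter | evidence) = 0.017952 / 0.31937 ≈ 0.056.

0.056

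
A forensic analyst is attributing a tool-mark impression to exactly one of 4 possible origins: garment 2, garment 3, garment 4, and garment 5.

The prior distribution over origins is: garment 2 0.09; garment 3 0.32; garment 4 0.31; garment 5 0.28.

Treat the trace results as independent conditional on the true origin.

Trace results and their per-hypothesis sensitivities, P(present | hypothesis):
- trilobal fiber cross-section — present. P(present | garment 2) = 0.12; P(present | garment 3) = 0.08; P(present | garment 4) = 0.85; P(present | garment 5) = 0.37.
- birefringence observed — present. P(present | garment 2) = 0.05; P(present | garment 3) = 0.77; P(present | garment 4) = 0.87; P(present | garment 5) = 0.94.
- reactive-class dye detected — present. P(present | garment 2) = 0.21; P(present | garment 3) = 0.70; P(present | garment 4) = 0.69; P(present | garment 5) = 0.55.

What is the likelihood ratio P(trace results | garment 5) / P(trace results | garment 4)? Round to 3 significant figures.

0.375

Joint likelihood of the trace result pattern under each hypothesis:
  garment 5: 0.37 × 0.94 × 0.55 = 0.19129
  garment 4: 0.85 × 0.87 × 0.69 = 0.51025
Bayes factor = 0.19129 / 0.51025 ≈ 0.375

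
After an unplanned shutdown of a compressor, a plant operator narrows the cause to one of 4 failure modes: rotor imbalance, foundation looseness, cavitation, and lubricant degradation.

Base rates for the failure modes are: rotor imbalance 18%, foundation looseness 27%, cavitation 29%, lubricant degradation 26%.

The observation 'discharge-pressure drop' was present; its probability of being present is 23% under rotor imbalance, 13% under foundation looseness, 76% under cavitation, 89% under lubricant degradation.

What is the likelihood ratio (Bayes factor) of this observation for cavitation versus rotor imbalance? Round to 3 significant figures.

The Bayes factor is the ratio of the two likelihoods.
  cavitation: 0.76
  rotor imbalance: 0.23
Bayes factor = 0.76 / 0.23 ≈ 3.30

3.30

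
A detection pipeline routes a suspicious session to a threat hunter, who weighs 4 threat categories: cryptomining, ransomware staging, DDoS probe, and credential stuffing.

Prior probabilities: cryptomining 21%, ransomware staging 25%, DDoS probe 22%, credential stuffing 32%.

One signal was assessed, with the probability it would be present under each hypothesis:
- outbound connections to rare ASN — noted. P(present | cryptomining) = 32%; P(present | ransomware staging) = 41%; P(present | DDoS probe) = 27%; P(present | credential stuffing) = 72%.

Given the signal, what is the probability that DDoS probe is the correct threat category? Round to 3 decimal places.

0.129

By Bayes' rule, the unnormalized weight for each hypothesis is prior × likelihood:
  cryptomining: 0.21 × 0.32 = 0.0672
  ransomware staging: 0.25 × 0.41 = 0.1025
  DDoS probe: 0.22 × 0.27 = 0.0594
  credential stuffing: 0.32 × 0.72 = 0.2304
Marginal likelihood of the evidence = 0.4595.
P(DDoS probe | evidence) = 0.0594 / 0.4595 ≈ 0.129.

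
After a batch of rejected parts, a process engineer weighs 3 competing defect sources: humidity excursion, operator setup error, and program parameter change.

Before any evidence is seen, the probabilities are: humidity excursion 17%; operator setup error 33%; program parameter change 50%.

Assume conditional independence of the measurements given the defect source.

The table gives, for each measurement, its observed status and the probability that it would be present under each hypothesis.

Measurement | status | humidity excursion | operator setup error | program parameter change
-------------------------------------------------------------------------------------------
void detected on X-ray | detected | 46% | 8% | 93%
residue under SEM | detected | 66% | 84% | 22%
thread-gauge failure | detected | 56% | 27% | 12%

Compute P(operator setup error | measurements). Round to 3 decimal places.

0.127

For each hypothesis, the unnormalized posterior weight is prior × product of the measurement likelihoods:
  humidity excursion: 0.17 × 0.46 × 0.66 × 0.56 = 0.028903
  operator setup error: 0.33 × 0.08 × 0.84 × 0.27 = 0.0059875
  program parameter change: 0.50 × 0.93 × 0.22 × 0.12 = 0.012276
Normalizing constant Z = 0.028903 + 0.0059875 + 0.012276 = 0.047166.
P(operator setup error | evidence) = 0.0059875 / 0.047166 ≈ 0.127.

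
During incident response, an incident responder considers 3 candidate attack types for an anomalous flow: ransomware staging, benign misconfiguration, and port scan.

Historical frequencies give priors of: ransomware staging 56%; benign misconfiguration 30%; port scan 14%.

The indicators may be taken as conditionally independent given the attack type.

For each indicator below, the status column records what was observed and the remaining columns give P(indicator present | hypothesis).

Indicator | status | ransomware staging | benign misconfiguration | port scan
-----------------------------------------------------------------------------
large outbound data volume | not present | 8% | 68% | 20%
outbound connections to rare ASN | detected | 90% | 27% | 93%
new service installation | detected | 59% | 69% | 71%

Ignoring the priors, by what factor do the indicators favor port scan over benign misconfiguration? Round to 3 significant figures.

The Bayes factor is the ratio of the joint likelihoods of the indicator pattern under the two hypotheses (using 1 − P(present | H) for each absent indicator).
  port scan: (1 − 0.20) × 0.93 × 0.71 = 0.52824
  benign misconfiguration: (1 − 0.68) × 0.27 × 0.69 = 0.059616
Bayes factor = 0.52824 / 0.059616 ≈ 8.86

8.86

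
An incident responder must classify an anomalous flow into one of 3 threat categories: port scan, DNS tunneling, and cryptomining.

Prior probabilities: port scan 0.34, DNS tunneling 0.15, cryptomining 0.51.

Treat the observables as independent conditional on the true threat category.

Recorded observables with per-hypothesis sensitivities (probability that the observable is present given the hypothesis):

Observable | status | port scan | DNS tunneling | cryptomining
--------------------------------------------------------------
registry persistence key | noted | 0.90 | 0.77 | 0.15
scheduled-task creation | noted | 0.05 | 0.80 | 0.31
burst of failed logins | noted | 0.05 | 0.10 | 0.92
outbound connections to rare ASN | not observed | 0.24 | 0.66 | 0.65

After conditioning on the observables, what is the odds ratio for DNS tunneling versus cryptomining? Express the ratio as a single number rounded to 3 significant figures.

Posterior odds equal prior odds times the likelihood ratio; only the two competing hypotheses matter (using 1 − P(present | H) for each absent observable).
  DNS tunneling: 0.15 × 0.77 × 0.80 × 0.10 × (1 − 0.66) = 0.0031416
  cryptomining: 0.51 × 0.15 × 0.31 × 0.92 × (1 − 0.65) = 0.0076362
Posterior odds = 0.0031416 / 0.0076362 ≈ 0.411.

0.411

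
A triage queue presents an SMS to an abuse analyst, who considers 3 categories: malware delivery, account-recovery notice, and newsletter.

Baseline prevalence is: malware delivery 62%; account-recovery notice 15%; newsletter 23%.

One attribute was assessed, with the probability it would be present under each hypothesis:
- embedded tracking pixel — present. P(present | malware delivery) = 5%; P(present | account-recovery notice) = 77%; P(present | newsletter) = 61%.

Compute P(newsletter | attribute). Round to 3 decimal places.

0.489

By Bayes' rule, the unnormalized weight for each hypothesis is prior × likelihood:
  malware delivery: 0.62 × 0.05 = 0.031
  account-recovery notice: 0.15 × 0.77 = 0.1155
  newsletter: 0.23 × 0.61 = 0.1403
Normalizing constant Z = 0.031 + 0.1155 + 0.1403 = 0.2868.
P(newsletter | evidence) = 0.1403 / 0.2868 ≈ 0.489.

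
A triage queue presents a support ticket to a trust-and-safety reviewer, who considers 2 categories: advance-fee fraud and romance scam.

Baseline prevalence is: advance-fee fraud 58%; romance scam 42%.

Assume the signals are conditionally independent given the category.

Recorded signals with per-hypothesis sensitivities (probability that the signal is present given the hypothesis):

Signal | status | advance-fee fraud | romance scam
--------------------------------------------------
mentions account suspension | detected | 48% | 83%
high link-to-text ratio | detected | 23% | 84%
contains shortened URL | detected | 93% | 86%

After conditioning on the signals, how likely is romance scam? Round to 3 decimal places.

0.809

Multiply each prior by the joint likelihood of the signal pattern:
  advance-fee fraud: 0.58 × 0.48 × 0.23 × 0.93 = 0.05955
  romance scam: 0.42 × 0.83 × 0.84 × 0.86 = 0.25183
Marginal likelihood of the evidence = 0.31138.
P(romance scam | evidence) = 0.25183 / 0.31138 ≈ 0.809.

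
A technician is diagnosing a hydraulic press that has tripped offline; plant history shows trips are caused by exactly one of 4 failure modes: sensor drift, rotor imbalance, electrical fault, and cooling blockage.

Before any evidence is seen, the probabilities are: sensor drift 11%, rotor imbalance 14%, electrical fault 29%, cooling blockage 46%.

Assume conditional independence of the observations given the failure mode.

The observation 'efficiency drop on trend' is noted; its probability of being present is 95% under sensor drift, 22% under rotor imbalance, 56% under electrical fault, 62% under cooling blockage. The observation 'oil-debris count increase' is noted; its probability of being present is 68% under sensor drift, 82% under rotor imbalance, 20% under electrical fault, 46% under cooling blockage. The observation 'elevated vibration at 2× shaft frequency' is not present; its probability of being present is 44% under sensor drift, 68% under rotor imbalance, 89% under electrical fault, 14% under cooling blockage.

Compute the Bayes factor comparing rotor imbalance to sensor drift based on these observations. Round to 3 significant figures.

The Bayes factor is the ratio of the joint likelihoods of the evidence pattern under the two hypotheses (using 1 − P(present | H) for each absent observation).
  rotor imbalance: 0.22 × 0.82 × (1 − 0.68) = 0.057728
  sensor drift: 0.95 × 0.68 × (1 − 0.44) = 0.36176
Bayes factor = 0.057728 / 0.36176 ≈ 0.160

0.160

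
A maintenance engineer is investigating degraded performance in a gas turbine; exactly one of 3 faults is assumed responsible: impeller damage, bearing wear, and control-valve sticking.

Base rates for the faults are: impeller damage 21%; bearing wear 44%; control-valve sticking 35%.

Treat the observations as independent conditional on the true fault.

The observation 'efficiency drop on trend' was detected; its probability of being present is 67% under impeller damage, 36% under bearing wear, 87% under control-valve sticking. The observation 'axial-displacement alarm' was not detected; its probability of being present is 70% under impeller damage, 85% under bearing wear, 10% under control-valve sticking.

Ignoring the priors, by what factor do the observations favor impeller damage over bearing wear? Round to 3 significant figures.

Joint likelihood of the evidence pattern under each hypothesis (using 1 − P(present | H) for each absent observation):
  impeller damage: 0.67 × (1 − 0.70) = 0.201
  bearing wear: 0.36 × (1 − 0.85) = 0.054
Bayes factor = 0.201 / 0.054 ≈ 3.72

3.72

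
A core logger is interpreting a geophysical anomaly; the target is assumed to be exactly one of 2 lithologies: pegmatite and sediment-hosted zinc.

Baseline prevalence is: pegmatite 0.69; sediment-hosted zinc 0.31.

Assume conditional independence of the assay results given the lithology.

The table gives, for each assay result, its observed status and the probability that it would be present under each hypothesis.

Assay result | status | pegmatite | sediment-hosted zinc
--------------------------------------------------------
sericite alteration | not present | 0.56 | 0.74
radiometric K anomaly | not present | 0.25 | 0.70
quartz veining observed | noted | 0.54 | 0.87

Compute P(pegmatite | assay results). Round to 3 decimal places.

For each hypothesis, the unnormalized posterior weight is prior × product of the assay result likelihoods (using 1 − P(present | H) for each absent assay result):
  pegmatite: 0.69 × (1 − 0.56) × (1 − 0.25) × 0.54 = 0.12296
  sediment-hosted zinc: 0.31 × (1 − 0.74) × (1 − 0.70) × 0.87 = 0.021037
Marginal likelihood of the evidence = 0.14399.
P(pegmatite | evidence) = 0.12296 / 0.14399 ≈ 0.854.

0.854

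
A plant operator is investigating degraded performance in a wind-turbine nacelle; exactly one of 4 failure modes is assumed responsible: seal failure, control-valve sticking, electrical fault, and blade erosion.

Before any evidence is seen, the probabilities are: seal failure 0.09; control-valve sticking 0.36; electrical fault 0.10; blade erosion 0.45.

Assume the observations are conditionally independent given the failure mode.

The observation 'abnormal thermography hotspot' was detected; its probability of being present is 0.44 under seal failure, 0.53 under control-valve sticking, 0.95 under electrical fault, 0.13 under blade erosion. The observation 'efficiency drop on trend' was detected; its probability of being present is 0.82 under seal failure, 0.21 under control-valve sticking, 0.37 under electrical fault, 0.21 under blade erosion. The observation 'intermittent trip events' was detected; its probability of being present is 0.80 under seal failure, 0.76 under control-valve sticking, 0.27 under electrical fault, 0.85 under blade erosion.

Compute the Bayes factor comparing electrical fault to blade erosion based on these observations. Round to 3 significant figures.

4.09

Joint likelihood of the evidence pattern under each hypothesis:
  electrical fault: 0.95 × 0.37 × 0.27 = 0.094905
  blade erosion: 0.13 × 0.21 × 0.85 = 0.023205
Bayes factor = 0.094905 / 0.023205 ≈ 4.09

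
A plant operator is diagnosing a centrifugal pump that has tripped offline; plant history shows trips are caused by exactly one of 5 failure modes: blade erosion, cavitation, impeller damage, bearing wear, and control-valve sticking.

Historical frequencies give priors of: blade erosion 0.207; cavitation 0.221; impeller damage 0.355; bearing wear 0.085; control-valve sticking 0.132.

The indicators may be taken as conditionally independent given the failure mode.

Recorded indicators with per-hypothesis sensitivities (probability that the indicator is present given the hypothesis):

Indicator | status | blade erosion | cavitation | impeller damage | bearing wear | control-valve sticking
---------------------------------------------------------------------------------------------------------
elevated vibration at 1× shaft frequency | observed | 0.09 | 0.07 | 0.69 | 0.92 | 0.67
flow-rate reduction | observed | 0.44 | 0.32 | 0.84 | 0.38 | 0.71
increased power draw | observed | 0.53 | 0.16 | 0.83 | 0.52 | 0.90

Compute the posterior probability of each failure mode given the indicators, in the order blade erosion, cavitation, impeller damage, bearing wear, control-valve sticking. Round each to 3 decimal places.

0.018, 0.003, 0.689, 0.062, 0.228

For each hypothesis, the unnormalized posterior weight is prior × product of the indicator likelihoods:
  blade erosion: 0.207 × 0.09 × 0.44 × 0.53 = 0.0043445
  cavitation: 0.221 × 0.07 × 0.32 × 0.16 = 0.00079206
  impeller damage: 0.355 × 0.69 × 0.84 × 0.83 = 0.17078
  bearing wear: 0.085 × 0.92 × 0.38 × 0.52 = 0.015452
  control-valve sticking: 0.132 × 0.67 × 0.71 × 0.90 = 0.056513
Marginal likelihood of the evidence = 0.24788.
P(blade erosion | evidence) = 0.0043445 / 0.24788 ≈ 0.018
P(cavitation | evidence) = 0.00079206 / 0.24788 ≈ 0.003
P(impeller damage | evidence) = 0.17078 / 0.24788 ≈ 0.689
P(bearing wear | evidence) = 0.015452 / 0.24788 ≈ 0.062
P(control-valve sticking | evidence) = 0.056513 / 0.24788 ≈ 0.228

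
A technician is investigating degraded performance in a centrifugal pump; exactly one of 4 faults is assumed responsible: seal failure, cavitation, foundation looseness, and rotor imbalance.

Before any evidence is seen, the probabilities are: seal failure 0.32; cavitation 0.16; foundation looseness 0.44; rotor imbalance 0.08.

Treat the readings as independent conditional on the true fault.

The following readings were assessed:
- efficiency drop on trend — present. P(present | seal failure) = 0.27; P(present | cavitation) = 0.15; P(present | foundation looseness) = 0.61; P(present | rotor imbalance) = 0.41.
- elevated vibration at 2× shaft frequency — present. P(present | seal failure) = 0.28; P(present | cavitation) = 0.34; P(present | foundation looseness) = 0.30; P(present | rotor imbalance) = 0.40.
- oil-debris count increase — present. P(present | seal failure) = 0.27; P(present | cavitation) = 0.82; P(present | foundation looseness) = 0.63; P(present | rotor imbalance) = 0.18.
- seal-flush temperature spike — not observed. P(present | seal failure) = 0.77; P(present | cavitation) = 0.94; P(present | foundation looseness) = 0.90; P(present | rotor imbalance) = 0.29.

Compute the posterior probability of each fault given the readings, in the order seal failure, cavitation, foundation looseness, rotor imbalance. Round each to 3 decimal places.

By Bayes' rule with conditional independence, the unnormalized weight for each hypothesis is prior × ∏ likelihoods (using 1 − P(present | H) for each absent reading):
  seal failure: 0.32 × 0.27 × 0.28 × 0.27 × (1 − 0.77) = 0.0015023
  cavitation: 0.16 × 0.15 × 0.34 × 0.82 × (1 − 0.94) = 0.00040147
  foundation looseness: 0.44 × 0.61 × 0.30 × 0.63 × (1 − 0.90) = 0.0050728
  rotor imbalance: 0.08 × 0.41 × 0.40 × 0.18 × (1 − 0.29) = 0.0016767
The unnormalized weights sum to 0.0086533.
P(seal failure | evidence) = 0.0015023 / 0.0086533 ≈ 0.174
P(cavitation | evidence) = 0.00040147 / 0.0086533 ≈ 0.046
P(foundation looseness | evidence) = 0.0050728 / 0.0086533 ≈ 0.586
P(rotor imbalance | evidence) = 0.0016767 / 0.0086533 ≈ 0.194

0.174, 0.046, 0.586, 0.194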